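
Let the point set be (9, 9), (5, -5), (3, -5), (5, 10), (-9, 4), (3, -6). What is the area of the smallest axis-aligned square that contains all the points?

The bounding box has width 18 and height 16.
An axis-aligned square enclosing the set must have side ≥ max(width, height).
So the minimum side is max(18, 16) = 18.
Area = 18² = 324.

324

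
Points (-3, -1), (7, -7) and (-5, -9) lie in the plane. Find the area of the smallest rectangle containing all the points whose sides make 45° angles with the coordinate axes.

In coordinates u = x + y, v = x − y the rectangle is axis-aligned; the map (x,y)→(u,v) scales areas by 2.
u-values: -4, 0, -14; range = 0 − (-14) = 14.
v-values: -2, 14, 4; range = 14 − (-2) = 16.
Area = (14 × 16) / 2 = 112.

112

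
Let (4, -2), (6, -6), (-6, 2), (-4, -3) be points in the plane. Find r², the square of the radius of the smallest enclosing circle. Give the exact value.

The farthest pair is (6, -6)–(-6, 2) with squared distance 208. The circle on this segment as diameter has centre (0, -2) and r² = 208/4 = 52.
Check (4, -2): distance² to centre = 16 ≤ 52, so it lies inside.
All remaining points lie in this disk, and no smaller disk contains both endpoints, so this is the minimum enclosing circle.

52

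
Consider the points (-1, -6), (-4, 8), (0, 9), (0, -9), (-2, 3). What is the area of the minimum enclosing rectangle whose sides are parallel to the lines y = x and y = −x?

In coordinates u = x + y, v = x − y the rectangle is axis-aligned; the map (x,y)→(u,v) scales areas by 2.
u-values: -7, 4, 9, -9, 1; range = 9 − (-9) = 18.
v-values: 5, -12, -9, 9, -5; range = 9 − (-12) = 21.
Area = (18 × 21) / 2 = 189.

189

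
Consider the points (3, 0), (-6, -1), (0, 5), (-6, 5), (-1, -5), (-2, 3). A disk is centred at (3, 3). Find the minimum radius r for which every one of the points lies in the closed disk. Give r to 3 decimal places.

The required radius is the distance from (3, 3) to the farthest point.
Squared distances: 9, 97, 13, 85, 80, 25.
Maximum is 97, attained at (-6, -1).
r = √97 ≈ 9.849.

9.849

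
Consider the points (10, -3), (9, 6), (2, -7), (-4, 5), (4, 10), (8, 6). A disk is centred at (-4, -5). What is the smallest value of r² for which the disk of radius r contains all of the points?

The required radius is the distance from (-4, -5) to the farthest point.
Squared distances: 200, 290, 40, 100, 289, 265.
Maximum is 290, attained at (9, 6).

290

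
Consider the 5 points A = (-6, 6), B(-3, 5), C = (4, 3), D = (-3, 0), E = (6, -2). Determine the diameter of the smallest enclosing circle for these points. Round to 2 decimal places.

14.42

A smallest enclosing disk is always determined by at most three of the input points on its boundary.
The farthest pair is A–E with squared distance 208. The circle on this segment as diameter has centre (0, 2) and r² = 208/4 = 52.
Check B: distance² to centre = 18 ≤ 52, so it lies inside.
All remaining points lie in this disk, and no smaller disk contains both endpoints, so this is the minimum enclosing circle.
Diameter = 2r = 2√52 ≈ 14.42.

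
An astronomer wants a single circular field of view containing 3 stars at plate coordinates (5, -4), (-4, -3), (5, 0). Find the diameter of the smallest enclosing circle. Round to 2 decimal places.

9.55

Call the three points A, B, C in the order given.
Side lengths²: AB² = 82, AC² = 16, BC² = 90.
Since BC² = 90 < 82 + 16 = 98, the triangle is acute, so the smallest enclosing circle is the circumcircle.
Circumcentre = (2/3, -2), r² = 205/9.
Diameter = 2r = 2√(205/9) ≈ 9.55.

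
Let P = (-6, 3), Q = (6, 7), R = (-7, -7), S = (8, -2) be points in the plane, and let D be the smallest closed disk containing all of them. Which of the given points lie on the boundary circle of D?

Q, R

A smallest enclosing disk is always determined by at most three of the input points on its boundary.
The farthest pair is Q–R with squared distance 365. The circle on this segment as diameter has centre (-0.5, 0) and r² = 365/4 = 91.25.
Check P: distance² to centre = 39.25 ≤ 91.25, so it lies inside.
All remaining points lie in this disk, and no smaller disk contains both endpoints, so this is the minimum enclosing circle.
The points at distance exactly r from the centre are Q, R — 2 points.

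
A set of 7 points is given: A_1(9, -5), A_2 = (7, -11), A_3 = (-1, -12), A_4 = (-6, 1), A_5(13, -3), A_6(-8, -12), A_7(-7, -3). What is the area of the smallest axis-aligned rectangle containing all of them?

x ranges over [-8, 13], width 21.
y ranges over [-12, 1], height 13.
Area = 21 × 13 = 273.

273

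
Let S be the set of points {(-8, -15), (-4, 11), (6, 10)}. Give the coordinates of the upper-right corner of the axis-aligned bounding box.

x-range [-8, 6], y-range [-15, 11].
The upper-right corner is (6, 11).

(6, 11)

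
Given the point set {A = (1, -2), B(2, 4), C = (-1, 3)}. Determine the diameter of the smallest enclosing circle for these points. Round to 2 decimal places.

6.09

Side lengths²: AB² = 37, AC² = 29, BC² = 10.
Since AB² = 37 < 29 + 10 = 39, the triangle is acute, so the smallest enclosing circle is the circumcircle.
Circumcentre = (45/34, 35/34), r² = 5365/578.
Diameter = 2r = 2√(5365/578) ≈ 6.09.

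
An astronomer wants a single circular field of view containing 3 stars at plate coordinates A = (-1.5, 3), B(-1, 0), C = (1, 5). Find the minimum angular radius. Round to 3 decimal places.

Side lengths²: AB² = 9.25, AC² = 10.25, BC² = 29.
Since BC² = 29 ≥ 10.25 + 9.25 = 19.5, the angle opposite BC is not acute, so the smallest enclosing circle has BC as diameter.
Centre = midpoint of BC = (0, 2.5), r² = 29/4 = 7.25.
r = √(7.25) ≈ 2.693.

2.693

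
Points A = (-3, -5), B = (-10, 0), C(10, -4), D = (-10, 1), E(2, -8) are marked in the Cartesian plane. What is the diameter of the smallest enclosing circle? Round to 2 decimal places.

20.62

By Welzl's lemma the MEC is supported by two points (diametrically opposite) or three points (on a circumcircle).
The farthest pair is C–D with squared distance 425. The circle on this segment as diameter has centre (0, -1.5) and r² = 425/4 = 106.25.
Check A: distance² to centre = 21.25 ≤ 106.25, so it lies inside.
All remaining points lie in this disk, and no smaller disk contains both endpoints, so this is the minimum enclosing circle.
Diameter = 2r = 2√(106.25) ≈ 20.62.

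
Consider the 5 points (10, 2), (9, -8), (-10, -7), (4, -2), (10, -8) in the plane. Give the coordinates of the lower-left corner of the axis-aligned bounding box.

(-10, -8)

x-range [-10, 10], y-range [-8, 2].
The lower-left corner is (-10, -8).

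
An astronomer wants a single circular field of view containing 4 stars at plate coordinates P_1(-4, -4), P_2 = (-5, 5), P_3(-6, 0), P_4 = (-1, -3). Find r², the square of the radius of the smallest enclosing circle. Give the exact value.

1025/49

By Welzl's lemma the MEC is supported by two points (diametrically opposite) or three points (on a circumcircle).
The minimum enclosing circle is determined by three boundary points: P_1, P_2, P_4.
Their circumcentre is (-27/7, 4/7) with r² = 1025/49.
The farthest remaining point P_3 is at distance² 241/49 ≤ 1025/49.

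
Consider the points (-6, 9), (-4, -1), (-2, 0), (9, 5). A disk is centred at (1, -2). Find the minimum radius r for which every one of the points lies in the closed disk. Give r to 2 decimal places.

13.04

The required radius is the distance from (1, -2) to the farthest point.
Squared distances: 170, 26, 13, 113.
Maximum is 170, attained at (-6, 9).
r = √170 ≈ 13.04.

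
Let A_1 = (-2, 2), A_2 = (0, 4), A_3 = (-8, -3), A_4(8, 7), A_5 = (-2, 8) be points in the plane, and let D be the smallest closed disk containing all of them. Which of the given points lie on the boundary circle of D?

A_3, A_4

The minimum enclosing circle of a finite set is fixed by two of the points (as a diameter) or three (as a circumcircle).
The farthest pair is A_3–A_4 with squared distance 356. The circle on this segment as diameter has centre (0, 2) and r² = 356/4 = 89.
Check A_1: distance² to centre = 4 ≤ 89, so it lies inside.
All remaining points lie in this disk, and no smaller disk contains both endpoints, so this is the minimum enclosing circle.
The points at distance exactly r from the centre are A_3, A_4 — 2 points.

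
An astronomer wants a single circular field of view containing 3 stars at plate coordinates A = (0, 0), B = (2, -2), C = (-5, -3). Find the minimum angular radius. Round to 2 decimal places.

Side lengths²: AB² = 8, AC² = 34, BC² = 50.
Since BC² = 50 ≥ 34 + 8 = 42, the angle opposite BC is not acute, so the smallest enclosing circle has BC as diameter.
Centre = midpoint of BC = (-1.5, -2.5), r² = 50/4 = 12.5.
r = √(12.5) ≈ 3.54.

3.54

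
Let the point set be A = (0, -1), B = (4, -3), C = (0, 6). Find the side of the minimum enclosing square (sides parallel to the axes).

9

The bounding box has width 4 and height 9.
An axis-aligned square enclosing the set must have side ≥ max(width, height).
So the minimum side is max(4, 9) = 9.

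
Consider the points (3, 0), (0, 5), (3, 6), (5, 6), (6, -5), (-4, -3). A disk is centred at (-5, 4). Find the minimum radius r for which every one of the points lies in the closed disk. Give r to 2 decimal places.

14.21

The required radius is the distance from (-5, 4) to the farthest point.
Squared distances: 80, 26, 68, 104, 202, 50.
Maximum is 202, attained at (6, -5).
r = √202 ≈ 14.21.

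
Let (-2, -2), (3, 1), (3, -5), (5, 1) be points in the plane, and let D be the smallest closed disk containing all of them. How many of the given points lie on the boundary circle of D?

The minimum enclosing circle is determined by three boundary points: (-2, -2), (3, -5), (5, 1).
Their circumcentre is (11/6, -23/18) with r² = 2465/162.
The farthest remaining point (3, 1) is at distance² 1061/162 ≤ 2465/162.
The points at distance exactly r from the centre are (-2, -2), (3, -5), (5, 1) — 3 points.

3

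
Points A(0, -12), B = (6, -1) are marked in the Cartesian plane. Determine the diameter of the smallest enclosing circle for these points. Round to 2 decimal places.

12.53

The smallest circle enclosing two points has them as diameter endpoints.
Centre = midpoint = (3, -6.5); r² = |AB|²/4 = 157/4 = 39.25.
Diameter = 2r = 2√(39.25) ≈ 12.53.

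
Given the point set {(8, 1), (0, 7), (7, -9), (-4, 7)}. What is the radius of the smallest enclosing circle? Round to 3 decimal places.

The farthest pair is (7, -9)–(-4, 7) with squared distance 377. The circle on this segment as diameter has centre (1.5, -1) and r² = 377/4 = 94.25.
Check (8, 1): distance² to centre = 46.25 ≤ 94.25, so it lies inside.
All remaining points lie in this disk, and no smaller disk contains both endpoints, so this is the minimum enclosing circle.
r = √(94.25) ≈ 9.708.

9.708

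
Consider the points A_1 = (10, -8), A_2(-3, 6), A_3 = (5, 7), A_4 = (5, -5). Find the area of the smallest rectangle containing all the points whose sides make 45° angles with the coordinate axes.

In coordinates u = x + y, v = x − y the rectangle is axis-aligned; the map (x,y)→(u,v) scales areas by 2.
u-values: 2, 3, 12, 0; range = 12 − 0 = 12.
v-values: 18, -9, -2, 10; range = 18 − (-9) = 27.
Area = (12 × 27) / 2 = 162.

162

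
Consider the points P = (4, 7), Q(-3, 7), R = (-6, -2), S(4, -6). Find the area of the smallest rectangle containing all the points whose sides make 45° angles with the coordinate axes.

190

In coordinates u = x + y, v = x − y the rectangle is axis-aligned; the map (x,y)→(u,v) scales areas by 2.
u-values: 11, 4, -8, -2; range = 11 − (-8) = 19.
v-values: -3, -10, -4, 10; range = 10 − (-10) = 20.
Area = (19 × 20) / 2 = 190.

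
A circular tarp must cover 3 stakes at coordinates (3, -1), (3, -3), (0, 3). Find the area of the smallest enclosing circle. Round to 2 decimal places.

35.34

Call the three points A, B, C in the order given.
Side lengths²: AB² = 4, AC² = 25, BC² = 45.
Since BC² = 45 ≥ 25 + 4 = 29, the angle opposite BC is not acute, so the smallest enclosing circle has BC as diameter.
Centre = midpoint of BC = (1.5, 0), r² = 45/4 = 11.25.
Area = π·r² = π·11.25 ≈ 35.34.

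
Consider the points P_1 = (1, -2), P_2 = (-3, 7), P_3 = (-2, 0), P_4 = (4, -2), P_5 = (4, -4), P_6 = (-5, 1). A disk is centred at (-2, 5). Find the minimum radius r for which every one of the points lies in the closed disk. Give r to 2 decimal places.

The required radius is the distance from (-2, 5) to the farthest point.
Squared distances: 58, 5, 25, 85, 117, 25.
Maximum is 117, attained at P_5.
r = √117 ≈ 10.82.

10.82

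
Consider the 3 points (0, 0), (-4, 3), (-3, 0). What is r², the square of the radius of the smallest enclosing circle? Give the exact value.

Call the three points A, B, C in the order given.
Side lengths²: AB² = 25, AC² = 9, BC² = 10.
Since AB² = 25 ≥ 10 + 9 = 19, the angle opposite AB is not acute, so the smallest enclosing circle has AB as diameter.
Centre = midpoint of AB = (-2, 1.5), r² = 25/4 = 6.25.

6.25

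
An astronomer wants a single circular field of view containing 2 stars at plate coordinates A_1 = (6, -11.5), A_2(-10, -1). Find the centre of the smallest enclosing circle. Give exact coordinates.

(-2, -6.25)

The smallest circle enclosing two points has them as diameter endpoints.
Centre = midpoint = (-2, -6.25); r² = |A_1A_2|²/4 = 366.25/4 = 91.5625.
Centre = (-2, -6.25).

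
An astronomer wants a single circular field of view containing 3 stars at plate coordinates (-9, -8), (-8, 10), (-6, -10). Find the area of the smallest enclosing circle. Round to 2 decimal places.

Call the three points A, B, C in the order given.
Side lengths²: AB² = 325, AC² = 13, BC² = 404.
Since BC² = 404 ≥ 325 + 13 = 338, the angle opposite BC is not acute, so the smallest enclosing circle has BC as diameter.
Centre = midpoint of BC = (-7, 0), r² = 404/4 = 101.
Area = π·r² = π·101 ≈ 317.30.

317.30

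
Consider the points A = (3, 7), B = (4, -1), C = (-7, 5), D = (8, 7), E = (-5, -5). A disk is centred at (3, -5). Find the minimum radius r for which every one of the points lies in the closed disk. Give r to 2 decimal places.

The required radius is the distance from (3, -5) to the farthest point.
Squared distances: 144, 17, 200, 169, 64.
Maximum is 200, attained at C.
r = √200 ≈ 14.14.

14.14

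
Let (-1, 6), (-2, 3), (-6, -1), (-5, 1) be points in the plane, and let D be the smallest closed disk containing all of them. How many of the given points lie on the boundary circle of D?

The minimum enclosing circle of a finite set is fixed by two of the points (as a diameter) or three (as a circumcircle).
The farthest pair is (-1, 6)–(-6, -1) with squared distance 74. The circle on this segment as diameter has centre (-3.5, 2.5) and r² = 74/4 = 18.5.
Check (-2, 3): distance² to centre = 2.5 ≤ 18.5, so it lies inside.
All remaining points lie in this disk, and no smaller disk contains both endpoints, so this is the minimum enclosing circle.
The points at distance exactly r from the centre are (-1, 6), (-6, -1) — 2 points.

2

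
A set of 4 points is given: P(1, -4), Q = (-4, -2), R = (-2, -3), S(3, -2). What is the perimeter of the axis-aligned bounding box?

18

Width = max x − min x = 3 − (-4) = 7.
Height = max y − min y = -2 − (-4) = 2.
Perimeter = 2(7 + 2) = 18.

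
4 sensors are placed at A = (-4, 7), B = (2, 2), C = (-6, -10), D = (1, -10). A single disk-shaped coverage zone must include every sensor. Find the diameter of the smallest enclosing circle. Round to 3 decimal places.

The minimum enclosing circle is determined by three boundary points: A, C, D.
Their circumcentre is (-2.5, -61/34) with r² = 46001/578.
The farthest remaining point B is at distance² 20025/578 ≤ 46001/578.
Diameter = 2r = 2√(46001/578) ≈ 17.842.

17.842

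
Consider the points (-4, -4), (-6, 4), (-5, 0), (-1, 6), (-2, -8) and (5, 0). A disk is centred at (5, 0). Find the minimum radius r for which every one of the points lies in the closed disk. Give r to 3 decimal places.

The required radius is the distance from (5, 0) to the farthest point.
Squared distances: 97, 137, 100, 72, 113, 0.
Maximum is 137, attained at (-6, 4).
r = √137 ≈ 11.705.

11.705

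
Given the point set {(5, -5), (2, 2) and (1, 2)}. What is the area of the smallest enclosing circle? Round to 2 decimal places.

Call the three points A, B, C in the order given.
Side lengths²: AB² = 58, AC² = 65, BC² = 1.
Since AC² = 65 ≥ 58 + 1 = 59, the angle opposite AC is not acute, so the smallest enclosing circle has AC as diameter.
Centre = midpoint of AC = (3, -1.5), r² = 65/4 = 16.25.
Area = π·r² = π·16.25 ≈ 51.05.

51.05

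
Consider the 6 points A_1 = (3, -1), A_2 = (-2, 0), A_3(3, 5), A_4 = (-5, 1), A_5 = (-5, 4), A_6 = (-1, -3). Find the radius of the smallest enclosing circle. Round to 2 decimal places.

By Welzl's lemma the MEC is supported by two points (diametrically opposite) or three points (on a circumcircle).
The minimum enclosing circle is determined by three boundary points: A_3, A_5, A_6.
Their circumcentre is (-2/3, 11/6) with r² = 845/36.
The farthest remaining point A_1 is at distance² 773/36 ≤ 845/36.
r = √(845/36) ≈ 4.84.

4.84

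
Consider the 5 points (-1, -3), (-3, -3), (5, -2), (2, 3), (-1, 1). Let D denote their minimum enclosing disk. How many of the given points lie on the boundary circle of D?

The minimum enclosing circle is determined by three boundary points: (-3, -3), (5, -2), (2, 3).
Their circumcentre is (71/86, -95/86) with r² = 67405/3698.
The farthest remaining point (-1, 1) is at distance² 28705/3698 ≤ 67405/3698.
The points at distance exactly r from the centre are (-3, -3), (5, -2), (2, 3) — 3 points.

3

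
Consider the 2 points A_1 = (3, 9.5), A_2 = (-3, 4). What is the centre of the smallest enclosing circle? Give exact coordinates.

The smallest circle enclosing two points has them as diameter endpoints.
Centre = midpoint = (0, 6.75); r² = |A_1A_2|²/4 = 66.25/4 = 16.5625.
Centre = (0, 6.75).

(0, 6.75)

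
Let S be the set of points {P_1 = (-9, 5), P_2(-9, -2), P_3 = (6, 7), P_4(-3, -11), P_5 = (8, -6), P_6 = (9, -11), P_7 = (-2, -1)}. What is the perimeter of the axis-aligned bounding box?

72

Width = max x − min x = 9 − (-9) = 18.
Height = max y − min y = 7 − (-11) = 18.
Perimeter = 2(18 + 18) = 72.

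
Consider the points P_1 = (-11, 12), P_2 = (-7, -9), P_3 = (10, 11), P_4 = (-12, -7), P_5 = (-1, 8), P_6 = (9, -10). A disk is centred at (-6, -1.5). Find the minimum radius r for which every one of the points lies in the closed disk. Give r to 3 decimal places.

20.304

The required radius is the distance from (-6, -1.5) to the farthest point.
Squared distances: 207.25, 57.25, 412.25, 66.25, 115.25, 297.25.
Maximum is 412.25, attained at P_3.
r = √(412.25) ≈ 20.304.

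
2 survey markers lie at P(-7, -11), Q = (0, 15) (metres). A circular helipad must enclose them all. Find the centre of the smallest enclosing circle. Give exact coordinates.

(-3.5, 2)

The smallest circle enclosing two points has them as diameter endpoints.
Centre = midpoint = (-3.5, 2); r² = |PQ|²/4 = 725/4 = 181.25.
Centre = (-3.5, 2).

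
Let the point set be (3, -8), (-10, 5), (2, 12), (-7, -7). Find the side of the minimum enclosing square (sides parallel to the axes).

The bounding box has width 13 and height 20.
An axis-aligned square enclosing the set must have side ≥ max(width, height).
So the minimum side is max(13, 20) = 20.

20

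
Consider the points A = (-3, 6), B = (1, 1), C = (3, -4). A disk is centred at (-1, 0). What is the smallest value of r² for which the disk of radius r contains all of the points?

40

The required radius is the distance from (-1, 0) to the farthest point.
Squared distances: 40, 5, 32.
Maximum is 40, attained at A.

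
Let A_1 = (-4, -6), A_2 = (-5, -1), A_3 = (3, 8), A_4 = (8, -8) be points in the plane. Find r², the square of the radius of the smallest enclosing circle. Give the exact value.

The minimum enclosing circle is determined by three boundary points: A_1, A_3, A_4.
Their circumcentre is (79/26, -10/13) with r² = 51985/676.
The farthest remaining point A_2 is at distance² 43717/676 ≤ 51985/676.

51985/676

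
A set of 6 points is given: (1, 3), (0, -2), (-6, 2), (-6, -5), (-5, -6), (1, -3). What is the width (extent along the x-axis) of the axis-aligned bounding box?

max x = 1, min x = -6, so width = 7.

7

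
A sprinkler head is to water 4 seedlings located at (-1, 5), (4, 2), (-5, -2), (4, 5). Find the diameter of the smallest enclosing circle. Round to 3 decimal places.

By Welzl's lemma the MEC is supported by two points (diametrically opposite) or three points (on a circumcircle).
The farthest pair is (-5, -2)–(4, 5) with squared distance 130. The circle on this segment as diameter has centre (-0.5, 1.5) and r² = 130/4 = 32.5.
Check (-1, 5): distance² to centre = 12.5 ≤ 32.5, so it lies inside.
All remaining points lie in this disk, and no smaller disk contains both endpoints, so this is the minimum enclosing circle.
Diameter = 2r = 2√(32.5) ≈ 11.402.

11.402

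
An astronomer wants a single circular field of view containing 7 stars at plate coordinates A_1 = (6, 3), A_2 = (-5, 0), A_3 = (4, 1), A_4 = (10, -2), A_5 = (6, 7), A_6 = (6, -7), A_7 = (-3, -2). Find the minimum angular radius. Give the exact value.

A smallest enclosing disk is always determined by at most three of the input points on its boundary.
The minimum enclosing circle is determined by three boundary points: A_2, A_5, A_6.
Their circumcentre is (30/11, 0) with r² = 7225/121.
The farthest remaining point A_4 is at distance² 6884/121 ≤ 7225/121.
r = √(7225/121) = 85/11.

85/11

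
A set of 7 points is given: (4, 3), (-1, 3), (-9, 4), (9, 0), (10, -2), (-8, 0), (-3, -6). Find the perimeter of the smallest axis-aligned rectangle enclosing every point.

58

Width = max x − min x = 10 − (-9) = 19.
Height = max y − min y = 4 − (-6) = 10.
Perimeter = 2(19 + 10) = 58.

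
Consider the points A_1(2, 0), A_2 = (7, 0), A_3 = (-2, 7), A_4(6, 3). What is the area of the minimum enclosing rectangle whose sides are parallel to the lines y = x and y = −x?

In coordinates u = x + y, v = x − y the rectangle is axis-aligned; the map (x,y)→(u,v) scales areas by 2.
u-values: 2, 7, 5, 9; range = 9 − 2 = 7.
v-values: 2, 7, -9, 3; range = 7 − (-9) = 16.
Area = (7 × 16) / 2 = 56.

56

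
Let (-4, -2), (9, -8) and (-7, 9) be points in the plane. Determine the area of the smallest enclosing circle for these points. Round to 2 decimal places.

428.04

Call the three points A, B, C in the order given.
Side lengths²: AB² = 205, AC² = 130, BC² = 545.
Since BC² = 545 ≥ 205 + 130 = 335, the angle opposite BC is not acute, so the smallest enclosing circle has BC as diameter.
Centre = midpoint of BC = (1, 0.5), r² = 545/4 = 136.25.
Area = π·r² = π·136.25 ≈ 428.04.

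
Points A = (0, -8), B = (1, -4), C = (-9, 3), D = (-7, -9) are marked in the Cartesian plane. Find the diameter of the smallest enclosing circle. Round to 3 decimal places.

The minimum enclosing circle of a finite set is fixed by two of the points (as a diameter) or three (as a circumcircle).
The farthest pair is A–C with squared distance 202. The circle on this segment as diameter has centre (-4.5, -2.5) and r² = 202/4 = 50.5.
Check B: distance² to centre = 32.5 ≤ 50.5, so it lies inside.
All remaining points lie in this disk, and no smaller disk contains both endpoints, so this is the minimum enclosing circle.
Diameter = 2r = 2√(50.5) ≈ 14.213.

14.213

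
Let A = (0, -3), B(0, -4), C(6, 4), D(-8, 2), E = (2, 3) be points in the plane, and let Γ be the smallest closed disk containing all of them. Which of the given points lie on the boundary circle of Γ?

B, C, D

The farthest pair is C–D with squared distance 200. The circle on this segment as diameter has centre (-1, 3) and r² = 200/4 = 50.
Check A: distance² to centre = 37 ≤ 50, so it lies inside.
All remaining points lie in this disk, and no smaller disk contains both endpoints, so this is the minimum enclosing circle.
The points at distance exactly r from the centre are B, C, D — 3 points.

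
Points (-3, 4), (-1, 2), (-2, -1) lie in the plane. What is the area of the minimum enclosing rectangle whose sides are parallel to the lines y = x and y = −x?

12

In coordinates u = x + y, v = x − y the rectangle is axis-aligned; the map (x,y)→(u,v) scales areas by 2.
u-values: 1, 1, -3; range = 1 − (-3) = 4.
v-values: -7, -3, -1; range = -1 − (-7) = 6.
Area = (4 × 6) / 2 = 12.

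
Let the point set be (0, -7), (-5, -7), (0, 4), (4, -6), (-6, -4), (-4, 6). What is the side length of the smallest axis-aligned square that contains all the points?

The bounding box has width 10 and height 13.
An axis-aligned square enclosing the set must have side ≥ max(width, height).
So the minimum side is max(10, 13) = 13.

13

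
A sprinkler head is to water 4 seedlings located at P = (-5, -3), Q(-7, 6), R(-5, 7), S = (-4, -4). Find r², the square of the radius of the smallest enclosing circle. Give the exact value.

The farthest pair is R–S with squared distance 122. The circle on this segment as diameter has centre (-4.5, 1.5) and r² = 122/4 = 30.5.
Check P: distance² to centre = 20.5 ≤ 30.5, so it lies inside.
All remaining points lie in this disk, and no smaller disk contains both endpoints, so this is the minimum enclosing circle.

30.5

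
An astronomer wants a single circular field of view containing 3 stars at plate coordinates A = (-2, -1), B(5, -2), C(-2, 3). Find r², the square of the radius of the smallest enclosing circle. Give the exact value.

18.5

Side lengths²: AB² = 50, AC² = 16, BC² = 74.
Since BC² = 74 ≥ 50 + 16 = 66, the angle opposite BC is not acute, so the smallest enclosing circle has BC as diameter.
Centre = midpoint of BC = (1.5, 0.5), r² = 74/4 = 18.5.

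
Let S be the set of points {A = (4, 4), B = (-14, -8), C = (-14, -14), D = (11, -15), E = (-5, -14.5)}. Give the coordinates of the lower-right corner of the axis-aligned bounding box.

(11, -15)

x-range [-14, 11], y-range [-15, 4].
The lower-right corner is (11, -15).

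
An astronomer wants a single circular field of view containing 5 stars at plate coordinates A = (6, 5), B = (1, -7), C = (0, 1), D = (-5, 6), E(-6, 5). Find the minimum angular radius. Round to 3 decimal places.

7.525

The minimum enclosing circle is determined by three boundary points: A, B, E.
Their circumcentre is (0, 11/24) with r² = 32617/576.
The farthest remaining point D is at distance² 32089/576 ≤ 32617/576.
r = √(32617/576) ≈ 7.525.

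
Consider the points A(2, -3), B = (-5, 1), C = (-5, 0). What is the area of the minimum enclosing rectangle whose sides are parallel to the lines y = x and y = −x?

22

In coordinates u = x + y, v = x − y the rectangle is axis-aligned; the map (x,y)→(u,v) scales areas by 2.
u-values: -1, -4, -5; range = -1 − (-5) = 4.
v-values: 5, -6, -5; range = 5 − (-6) = 11.
Area = (4 × 11) / 2 = 22.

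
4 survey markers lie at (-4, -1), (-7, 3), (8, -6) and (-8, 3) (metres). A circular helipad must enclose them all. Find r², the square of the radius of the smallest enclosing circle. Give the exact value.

84.25

The minimum enclosing circle of a finite set is fixed by two of the points (as a diameter) or three (as a circumcircle).
The farthest pair is (8, -6)–(-8, 3) with squared distance 337. The circle on this segment as diameter has centre (0, -1.5) and r² = 337/4 = 84.25.
Check (-4, -1): distance² to centre = 16.25 ≤ 84.25, so it lies inside.
All remaining points lie in this disk, and no smaller disk contains both endpoints, so this is the minimum enclosing circle.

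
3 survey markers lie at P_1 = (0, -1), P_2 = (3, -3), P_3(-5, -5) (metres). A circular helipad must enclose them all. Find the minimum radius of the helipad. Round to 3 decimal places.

4.123

Side lengths²: P_1P_2² = 13, P_1P_3² = 41, P_2P_3² = 68.
Since P_2P_3² = 68 ≥ 41 + 13 = 54, the angle opposite P_2P_3 is not acute, so the smallest enclosing circle has P_2P_3 as diameter.
Centre = midpoint of P_2P_3 = (-1, -4), r² = 68/4 = 17.
r = √17 ≈ 4.123.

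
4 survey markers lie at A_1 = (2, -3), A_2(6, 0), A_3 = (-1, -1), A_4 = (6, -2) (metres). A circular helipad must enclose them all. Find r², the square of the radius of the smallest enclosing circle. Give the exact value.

By Welzl's lemma the MEC is supported by two points (diametrically opposite) or three points (on a circumcircle).
The minimum enclosing circle is determined by three boundary points: A_2, A_3, A_4.
Their circumcentre is (18/7, -1) with r² = 625/49.
The farthest remaining point A_1 is at distance² 212/49 ≤ 625/49.

625/49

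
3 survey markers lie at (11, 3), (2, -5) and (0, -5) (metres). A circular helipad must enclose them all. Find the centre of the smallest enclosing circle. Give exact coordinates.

Call the three points A, B, C in the order given.
Side lengths²: AB² = 145, AC² = 185, BC² = 4.
Since AC² = 185 ≥ 145 + 4 = 149, the angle opposite AC is not acute, so the smallest enclosing circle has AC as diameter.
Centre = midpoint of AC = (5.5, -1), r² = 185/4 = 46.25.
Centre = (5.5, -1).

(5.5, -1)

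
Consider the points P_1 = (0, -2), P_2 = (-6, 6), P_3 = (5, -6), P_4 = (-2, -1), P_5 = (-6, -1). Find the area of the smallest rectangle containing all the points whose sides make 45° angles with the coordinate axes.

In coordinates u = x + y, v = x − y the rectangle is axis-aligned; the map (x,y)→(u,v) scales areas by 2.
u-values: -2, 0, -1, -3, -7; range = 0 − (-7) = 7.
v-values: 2, -12, 11, -1, -5; range = 11 − (-12) = 23.
Area = (7 × 23) / 2 = 80.5.

80.5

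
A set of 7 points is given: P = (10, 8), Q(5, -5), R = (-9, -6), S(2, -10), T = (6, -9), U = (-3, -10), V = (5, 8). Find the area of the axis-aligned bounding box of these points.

x ranges over [-9, 10], width 19.
y ranges over [-10, 8], height 18.
Area = 19 × 18 = 342.

342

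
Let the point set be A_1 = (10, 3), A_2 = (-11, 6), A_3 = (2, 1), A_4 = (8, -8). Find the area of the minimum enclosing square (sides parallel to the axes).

441

The bounding box has width 21 and height 14.
An axis-aligned square enclosing the set must have side ≥ max(width, height).
So the minimum side is max(21, 14) = 21.
Area = 21² = 441.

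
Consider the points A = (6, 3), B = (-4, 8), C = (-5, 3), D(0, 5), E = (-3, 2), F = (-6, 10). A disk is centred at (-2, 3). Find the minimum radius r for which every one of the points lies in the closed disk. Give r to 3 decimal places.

The required radius is the distance from (-2, 3) to the farthest point.
Squared distances: 64, 29, 9, 8, 2, 65.
Maximum is 65, attained at F.
r = √65 ≈ 8.062.

8.062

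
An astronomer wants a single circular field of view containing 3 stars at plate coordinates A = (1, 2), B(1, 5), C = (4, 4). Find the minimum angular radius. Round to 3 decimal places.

1.900

Side lengths²: AB² = 9, AC² = 13, BC² = 10.
Since AC² = 13 < 10 + 9 = 19, the triangle is acute, so the smallest enclosing circle is the circumcircle.
Circumcentre = (13/6, 3.5), r² = 65/18.
r = √(65/18) ≈ 1.900.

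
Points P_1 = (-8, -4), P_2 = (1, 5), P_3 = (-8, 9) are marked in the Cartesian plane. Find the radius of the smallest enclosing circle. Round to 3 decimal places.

6.964

Side lengths²: P_1P_2² = 162, P_1P_3² = 169, P_2P_3² = 97.
Since P_1P_3² = 169 < 162 + 97 = 259, the triangle is acute, so the smallest enclosing circle is the circumcircle.
Circumcentre = (-5.5, 2.5), r² = 48.5.
r = √(48.5) ≈ 6.964.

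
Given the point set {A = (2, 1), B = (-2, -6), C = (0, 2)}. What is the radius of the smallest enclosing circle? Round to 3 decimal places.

Side lengths²: AB² = 65, AC² = 5, BC² = 68.
Since BC² = 68 < 65 + 5 = 70, the triangle is acute, so the smallest enclosing circle is the circumcircle.
Circumcentre = (-7/9, -37/18), r² = 5525/324.
r = √(5525/324) ≈ 4.129.

4.129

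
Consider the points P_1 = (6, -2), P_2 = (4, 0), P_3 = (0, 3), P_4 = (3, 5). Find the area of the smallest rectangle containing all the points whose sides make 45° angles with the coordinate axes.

27.5

In coordinates u = x + y, v = x − y the rectangle is axis-aligned; the map (x,y)→(u,v) scales areas by 2.
u-values: 4, 4, 3, 8; range = 8 − 3 = 5.
v-values: 8, 4, -3, -2; range = 8 − (-3) = 11.
Area = (5 × 11) / 2 = 27.5.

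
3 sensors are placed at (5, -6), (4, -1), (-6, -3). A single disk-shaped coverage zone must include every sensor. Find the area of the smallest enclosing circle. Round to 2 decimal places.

102.10

Call the three points A, B, C in the order given.
Side lengths²: AB² = 26, AC² = 130, BC² = 104.
Since AC² = 130 ≥ 104 + 26 = 130, the angle opposite AC is not acute, so the smallest enclosing circle has AC as diameter.
Centre = midpoint of AC = (-0.5, -4.5), r² = 130/4 = 32.5.
Area = π·r² = π·32.5 ≈ 102.10.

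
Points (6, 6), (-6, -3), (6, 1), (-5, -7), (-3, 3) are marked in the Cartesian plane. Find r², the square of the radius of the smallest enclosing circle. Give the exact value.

72.5

A smallest enclosing disk is always determined by at most three of the input points on its boundary.
The farthest pair is (6, 6)–(-5, -7) with squared distance 290. The circle on this segment as diameter has centre (0.5, -0.5) and r² = 290/4 = 72.5.
Check (-6, -3): distance² to centre = 48.5 ≤ 72.5, so it lies inside.
All remaining points lie in this disk, and no smaller disk contains both endpoints, so this is the minimum enclosing circle.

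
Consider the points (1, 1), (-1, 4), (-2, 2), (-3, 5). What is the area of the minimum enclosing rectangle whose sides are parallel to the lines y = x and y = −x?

In coordinates u = x + y, v = x − y the rectangle is axis-aligned; the map (x,y)→(u,v) scales areas by 2.
u-values: 2, 3, 0, 2; range = 3 − 0 = 3.
v-values: 0, -5, -4, -8; range = 0 − (-8) = 8.
Area = (3 × 8) / 2 = 12.

12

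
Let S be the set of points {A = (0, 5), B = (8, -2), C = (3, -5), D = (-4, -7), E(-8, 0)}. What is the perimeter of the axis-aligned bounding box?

Width = max x − min x = 8 − (-8) = 16.
Height = max y − min y = 5 − (-7) = 12.
Perimeter = 2(16 + 12) = 56.

56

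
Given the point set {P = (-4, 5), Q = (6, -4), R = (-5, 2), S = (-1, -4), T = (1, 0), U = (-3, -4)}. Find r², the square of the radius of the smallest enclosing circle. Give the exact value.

45.25

By Welzl's lemma the MEC is supported by two points (diametrically opposite) or three points (on a circumcircle).
The farthest pair is P–Q with squared distance 181. The circle on this segment as diameter has centre (1, 0.5) and r² = 181/4 = 45.25.
Check R: distance² to centre = 38.25 ≤ 45.25, so it lies inside.
All remaining points lie in this disk, and no smaller disk contains both endpoints, so this is the minimum enclosing circle.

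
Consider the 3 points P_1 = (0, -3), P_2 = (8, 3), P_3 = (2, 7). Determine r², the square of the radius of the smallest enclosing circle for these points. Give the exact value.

Side lengths²: P_1P_2² = 100, P_1P_3² = 104, P_2P_3² = 52.
Since P_1P_3² = 104 < 100 + 52 = 152, the triangle is acute, so the smallest enclosing circle is the circumcircle.
Circumcentre = (47/17, 28/17), r² = 8450/289.

8450/289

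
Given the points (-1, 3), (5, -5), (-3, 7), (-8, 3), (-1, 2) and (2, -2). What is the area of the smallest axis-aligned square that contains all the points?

169

The bounding box has width 13 and height 12.
An axis-aligned square enclosing the set must have side ≥ max(width, height).
So the minimum side is max(13, 12) = 13.
Area = 13² = 169.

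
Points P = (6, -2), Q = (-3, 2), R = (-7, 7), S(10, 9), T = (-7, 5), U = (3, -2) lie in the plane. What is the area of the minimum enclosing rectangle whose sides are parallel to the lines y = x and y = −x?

231

In coordinates u = x + y, v = x − y the rectangle is axis-aligned; the map (x,y)→(u,v) scales areas by 2.
u-values: 4, -1, 0, 19, -2, 1; range = 19 − (-2) = 21.
v-values: 8, -5, -14, 1, -12, 5; range = 8 − (-14) = 22.
Area = (21 × 22) / 2 = 231.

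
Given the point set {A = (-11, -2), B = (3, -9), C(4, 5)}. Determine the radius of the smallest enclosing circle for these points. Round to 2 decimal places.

8.96

Side lengths²: AB² = 245, AC² = 274, BC² = 197.
Since AC² = 274 < 245 + 197 = 442, the triangle is acute, so the smallest enclosing circle is the circumcircle.
Circumcentre = (-119/58, -93/58), r² = 134945/1682.
r = √(134945/1682) ≈ 8.96.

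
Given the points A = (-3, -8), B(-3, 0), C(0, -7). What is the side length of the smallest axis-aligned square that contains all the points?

8

The bounding box has width 3 and height 8.
An axis-aligned square enclosing the set must have side ≥ max(width, height).
So the minimum side is max(3, 8) = 8.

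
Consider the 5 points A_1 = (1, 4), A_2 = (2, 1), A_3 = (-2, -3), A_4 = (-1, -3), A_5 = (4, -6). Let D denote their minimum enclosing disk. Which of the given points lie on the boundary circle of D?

A_1, A_5

The minimum enclosing circle of a finite set is fixed by two of the points (as a diameter) or three (as a circumcircle).
The farthest pair is A_1–A_5 with squared distance 109. The circle on this segment as diameter has centre (2.5, -1) and r² = 109/4 = 27.25.
Check A_2: distance² to centre = 4.25 ≤ 27.25, so it lies inside.
All remaining points lie in this disk, and no smaller disk contains both endpoints, so this is the minimum enclosing circle.
The points at distance exactly r from the centre are A_1, A_5 — 2 points.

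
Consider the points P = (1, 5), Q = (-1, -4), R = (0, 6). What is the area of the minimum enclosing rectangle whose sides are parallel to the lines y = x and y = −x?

In coordinates u = x + y, v = x − y the rectangle is axis-aligned; the map (x,y)→(u,v) scales areas by 2.
u-values: 6, -5, 6; range = 6 − (-5) = 11.
v-values: -4, 3, -6; range = 3 − (-6) = 9.
Area = (11 × 9) / 2 = 49.5.

49.5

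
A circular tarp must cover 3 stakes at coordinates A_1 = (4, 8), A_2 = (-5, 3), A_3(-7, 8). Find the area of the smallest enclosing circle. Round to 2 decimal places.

96.57

Side lengths²: A_1A_2² = 106, A_1A_3² = 121, A_2A_3² = 29.
Since A_1A_3² = 121 < 106 + 29 = 135, the triangle is acute, so the smallest enclosing circle is the circumcircle.
Circumcentre = (-1.5, 7.3), r² = 30.74.
Area = π·r² = π·30.74 ≈ 96.57.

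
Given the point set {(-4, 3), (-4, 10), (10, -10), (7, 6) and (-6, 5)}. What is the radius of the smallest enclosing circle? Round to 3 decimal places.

The farthest pair is (-4, 10)–(10, -10) with squared distance 596. The circle on this segment as diameter has centre (3, 0) and r² = 596/4 = 149.
Check (-4, 3): distance² to centre = 58 ≤ 149, so it lies inside.
All remaining points lie in this disk, and no smaller disk contains both endpoints, so this is the minimum enclosing circle.
r = √149 ≈ 12.207.

12.207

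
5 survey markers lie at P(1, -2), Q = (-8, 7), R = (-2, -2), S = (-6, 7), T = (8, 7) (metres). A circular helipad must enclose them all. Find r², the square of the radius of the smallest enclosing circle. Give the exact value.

The minimum enclosing circle of a finite set is fixed by two of the points (as a diameter) or three (as a circumcircle).
The minimum enclosing circle is determined by three boundary points: Q, R, T.
Their circumcentre is (0, 35/6) with r² = 2353/36.
The farthest remaining point P is at distance² 2245/36 ≤ 2353/36.

2353/36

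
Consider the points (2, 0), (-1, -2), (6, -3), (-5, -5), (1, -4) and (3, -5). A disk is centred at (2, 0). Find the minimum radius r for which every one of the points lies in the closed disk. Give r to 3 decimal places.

8.602

The required radius is the distance from (2, 0) to the farthest point.
Squared distances: 0, 13, 25, 74, 17, 26.
Maximum is 74, attained at (-5, -5).
r = √74 ≈ 8.602.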